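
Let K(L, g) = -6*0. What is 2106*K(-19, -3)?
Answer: 0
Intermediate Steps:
K(L, g) = 0
2106*K(-19, -3) = 2106*0 = 0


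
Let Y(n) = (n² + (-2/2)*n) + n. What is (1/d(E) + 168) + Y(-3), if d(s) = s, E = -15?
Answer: 2654/15 ≈ 176.93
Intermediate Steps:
Y(n) = n² (Y(n) = (n² + (-2*½)*n) + n = (n² - n) + n = n²)
(1/d(E) + 168) + Y(-3) = (1/(-15) + 168) + (-3)² = (-1/15 + 168) + 9 = 2519/15 + 9 = 2654/15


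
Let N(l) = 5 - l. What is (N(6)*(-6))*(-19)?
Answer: -114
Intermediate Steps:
(N(6)*(-6))*(-19) = ((5 - 1*6)*(-6))*(-19) = ((5 - 6)*(-6))*(-19) = -1*(-6)*(-19) = 6*(-19) = -114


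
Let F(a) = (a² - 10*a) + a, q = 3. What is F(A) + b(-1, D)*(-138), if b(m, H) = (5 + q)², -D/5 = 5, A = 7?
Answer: -8846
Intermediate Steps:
D = -25 (D = -5*5 = -25)
b(m, H) = 64 (b(m, H) = (5 + 3)² = 8² = 64)
F(a) = a² - 9*a
F(A) + b(-1, D)*(-138) = 7*(-9 + 7) + 64*(-138) = 7*(-2) - 8832 = -14 - 8832 = -8846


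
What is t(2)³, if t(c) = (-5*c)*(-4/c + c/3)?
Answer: 64000/27 ≈ 2370.4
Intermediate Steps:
t(c) = -5*c*(-4/c + c/3) (t(c) = (-5*c)*(-4/c + c*(⅓)) = (-5*c)*(-4/c + c/3) = -5*c*(-4/c + c/3))
t(2)³ = (20 - 5/3*2²)³ = (20 - 5/3*4)³ = (20 - 20/3)³ = (40/3)³ = 64000/27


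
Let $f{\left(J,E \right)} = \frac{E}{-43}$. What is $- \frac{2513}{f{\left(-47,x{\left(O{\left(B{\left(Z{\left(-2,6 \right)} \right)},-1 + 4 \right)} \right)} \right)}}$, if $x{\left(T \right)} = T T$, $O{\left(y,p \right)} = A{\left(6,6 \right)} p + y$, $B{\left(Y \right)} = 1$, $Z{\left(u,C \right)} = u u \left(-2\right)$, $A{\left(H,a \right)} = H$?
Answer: $\frac{108059}{361} \approx 299.33$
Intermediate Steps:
$Z{\left(u,C \right)} = - 2 u^{2}$ ($Z{\left(u,C \right)} = u^{2} \left(-2\right) = - 2 u^{2}$)
$O{\left(y,p \right)} = y + 6 p$ ($O{\left(y,p \right)} = 6 p + y = y + 6 p$)
$x{\left(T \right)} = T^{2}$
$f{\left(J,E \right)} = - \frac{E}{43}$ ($f{\left(J,E \right)} = E \left(- \frac{1}{43}\right) = - \frac{E}{43}$)
$- \frac{2513}{f{\left(-47,x{\left(O{\left(B{\left(Z{\left(-2,6 \right)} \right)},-1 + 4 \right)} \right)} \right)}} = - \frac{2513}{\left(- \frac{1}{43}\right) \left(1 + 6 \left(-1 + 4\right)\right)^{2}} = - \frac{2513}{\left(- \frac{1}{43}\right) \left(1 + 6 \cdot 3\right)^{2}} = - \frac{2513}{\left(- \frac{1}{43}\right) \left(1 + 18\right)^{2}} = - \frac{2513}{\left(- \frac{1}{43}\right) 19^{2}} = - \frac{2513}{\left(- \frac{1}{43}\right) 361} = - \frac{2513}{- \frac{361}{43}} = \left(-2513\right) \left(- \frac{43}{361}\right) = \frac{108059}{361}$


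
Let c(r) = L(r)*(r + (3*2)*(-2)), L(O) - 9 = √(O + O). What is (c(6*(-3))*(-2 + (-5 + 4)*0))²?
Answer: 162000 + 388800*I ≈ 1.62e+5 + 3.888e+5*I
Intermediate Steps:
L(O) = 9 + √2*√O (L(O) = 9 + √(O + O) = 9 + √(2*O) = 9 + √2*√O)
c(r) = (-12 + r)*(9 + √2*√r) (c(r) = (9 + √2*√r)*(r + (3*2)*(-2)) = (9 + √2*√r)*(r + 6*(-2)) = (9 + √2*√r)*(r - 12) = (9 + √2*√r)*(-12 + r) = (-12 + r)*(9 + √2*√r))
(c(6*(-3))*(-2 + (-5 + 4)*0))² = (((-12 + 6*(-3))*(9 + √2*√(6*(-3))))*(-2 + (-5 + 4)*0))² = (((-12 - 18)*(9 + √2*√(-18)))*(-2 - 1*0))² = ((-30*(9 + √2*(3*I*√2)))*(-2 + 0))² = (-30*(9 + 6*I)*(-2))² = ((-270 - 180*I)*(-2))² = (540 + 360*I)²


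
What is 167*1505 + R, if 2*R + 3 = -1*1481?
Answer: 250593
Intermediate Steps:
R = -742 (R = -3/2 + (-1*1481)/2 = -3/2 + (1/2)*(-1481) = -3/2 - 1481/2 = -742)
167*1505 + R = 167*1505 - 742 = 251335 - 742 = 250593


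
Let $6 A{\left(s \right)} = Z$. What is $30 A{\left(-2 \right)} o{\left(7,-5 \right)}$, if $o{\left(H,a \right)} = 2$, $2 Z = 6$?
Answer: $30$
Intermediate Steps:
$Z = 3$ ($Z = \frac{1}{2} \cdot 6 = 3$)
$A{\left(s \right)} = \frac{1}{2}$ ($A{\left(s \right)} = \frac{1}{6} \cdot 3 = \frac{1}{2}$)
$30 A{\left(-2 \right)} o{\left(7,-5 \right)} = 30 \cdot \frac{1}{2} \cdot 2 = 15 \cdot 2 = 30$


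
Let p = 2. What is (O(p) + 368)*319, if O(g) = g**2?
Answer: 118668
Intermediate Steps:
(O(p) + 368)*319 = (2**2 + 368)*319 = (4 + 368)*319 = 372*319 = 118668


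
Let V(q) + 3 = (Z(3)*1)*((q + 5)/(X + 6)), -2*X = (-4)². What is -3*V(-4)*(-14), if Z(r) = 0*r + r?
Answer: -189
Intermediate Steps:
X = -8 (X = -½*(-4)² = -½*16 = -8)
Z(r) = r (Z(r) = 0 + r = r)
V(q) = -21/2 - 3*q/2 (V(q) = -3 + (3*1)*((q + 5)/(-8 + 6)) = -3 + 3*((5 + q)/(-2)) = -3 + 3*((5 + q)*(-½)) = -3 + 3*(-5/2 - q/2) = -3 + (-15/2 - 3*q/2) = -21/2 - 3*q/2)
-3*V(-4)*(-14) = -3*(-21/2 - 3/2*(-4))*(-14) = -3*(-21/2 + 6)*(-14) = -3*(-9/2)*(-14) = (27/2)*(-14) = -189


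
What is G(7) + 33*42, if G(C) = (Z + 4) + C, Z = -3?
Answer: 1394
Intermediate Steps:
G(C) = 1 + C (G(C) = (-3 + 4) + C = 1 + C)
G(7) + 33*42 = (1 + 7) + 33*42 = 8 + 1386 = 1394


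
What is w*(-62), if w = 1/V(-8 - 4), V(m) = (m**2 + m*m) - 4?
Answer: -31/142 ≈ -0.21831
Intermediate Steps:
V(m) = -4 + 2*m**2 (V(m) = (m**2 + m**2) - 4 = 2*m**2 - 4 = -4 + 2*m**2)
w = 1/284 (w = 1/(-4 + 2*(-8 - 4)**2) = 1/(-4 + 2*(-12)**2) = 1/(-4 + 2*144) = 1/(-4 + 288) = 1/284 ≈ 0.0035211)
w*(-62) = (1/284)*(-62) = -31/142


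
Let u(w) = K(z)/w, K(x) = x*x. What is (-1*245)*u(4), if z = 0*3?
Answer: 0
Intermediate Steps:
z = 0
K(x) = x**2
u(w) = 0 (u(w) = 0**2/w = 0/w = 0)
(-1*245)*u(4) = -1*245*0 = -245*0 = 0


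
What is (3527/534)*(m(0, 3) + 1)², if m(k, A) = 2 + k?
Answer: 10581/178 ≈ 59.444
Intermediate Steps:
(3527/534)*(m(0, 3) + 1)² = (3527/534)*((2 + 0) + 1)² = (3527*(1/534))*(2 + 1)² = (3527/534)*3² = (3527/534)*9 = 10581/178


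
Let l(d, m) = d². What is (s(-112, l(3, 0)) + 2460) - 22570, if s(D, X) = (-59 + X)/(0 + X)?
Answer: -181040/9 ≈ -20116.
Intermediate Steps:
s(D, X) = (-59 + X)/X
(s(-112, l(3, 0)) + 2460) - 22570 = ((-59 + 3²)/(3²) + 2460) - 22570 = ((-59 + 9)/9 + 2460) - 22570 = ((⅑)*(-50) + 2460) - 22570 = (-50/9 + 2460) - 22570 = 22090/9 - 22570 = -181040/9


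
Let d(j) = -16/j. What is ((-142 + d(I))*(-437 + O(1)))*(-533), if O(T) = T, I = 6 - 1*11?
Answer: -161277272/5 ≈ -3.2255e+7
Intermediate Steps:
I = -5 (I = 6 - 11 = -5)
((-142 + d(I))*(-437 + O(1)))*(-533) = ((-142 - 16/(-5))*(-437 + 1))*(-533) = ((-142 - 16*(-⅕))*(-436))*(-533) = ((-142 + 16/5)*(-436))*(-533) = -694/5*(-436)*(-533) = (302584/5)*(-533) = -161277272/5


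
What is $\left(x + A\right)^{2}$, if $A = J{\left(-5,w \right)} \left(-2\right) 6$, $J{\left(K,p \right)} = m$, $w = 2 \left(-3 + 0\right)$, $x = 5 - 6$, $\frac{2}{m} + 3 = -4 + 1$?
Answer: $9$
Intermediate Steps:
$m = - \frac{1}{3}$ ($m = \frac{2}{-3 + \left(-4 + 1\right)} = \frac{2}{-3 - 3} = \frac{2}{-6} = 2 \left(- \frac{1}{6}\right) = - \frac{1}{3} \approx -0.33333$)
$x = -1$
$w = -6$ ($w = 2 \left(-3\right) = -6$)
$J{\left(K,p \right)} = - \frac{1}{3}$
$A = 4$ ($A = \left(- \frac{1}{3}\right) \left(-2\right) 6 = \frac{2}{3} \cdot 6 = 4$)
$\left(x + A\right)^{2} = \left(-1 + 4\right)^{2} = 3^{2} = 9$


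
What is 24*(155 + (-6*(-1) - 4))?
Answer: 3768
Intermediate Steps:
24*(155 + (-6*(-1) - 4)) = 24*(155 + (6 - 4)) = 24*(155 + 2) = 24*157 = 3768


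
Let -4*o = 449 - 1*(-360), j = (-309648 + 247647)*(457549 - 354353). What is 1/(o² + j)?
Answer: -16/102371428655 ≈ -1.5629e-10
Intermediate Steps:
j = -6398255196 (j = -62001*103196 = -6398255196)
o = -809/4 (o = -(449 - 1*(-360))/4 = -(449 + 360)/4 = -¼*809 = -809/4 ≈ -202.25)
1/(o² + j) = 1/((-809/4)² - 6398255196) = 1/(654481/16 - 6398255196) = 1/(-102371428655/16) = -16/102371428655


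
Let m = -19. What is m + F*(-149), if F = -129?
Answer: 19202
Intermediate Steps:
m + F*(-149) = -19 - 129*(-149) = -19 + 19221 = 19202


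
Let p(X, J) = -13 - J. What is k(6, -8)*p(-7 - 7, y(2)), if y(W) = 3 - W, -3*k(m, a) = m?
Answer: 28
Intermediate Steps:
k(m, a) = -m/3
k(6, -8)*p(-7 - 7, y(2)) = (-⅓*6)*(-13 - (3 - 1*2)) = -2*(-13 - (3 - 2)) = -2*(-13 - 1*1) = -2*(-13 - 1) = -2*(-14) = 28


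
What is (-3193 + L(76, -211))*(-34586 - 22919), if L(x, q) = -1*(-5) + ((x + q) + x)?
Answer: 186718735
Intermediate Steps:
L(x, q) = 5 + q + 2*x (L(x, q) = 5 + ((q + x) + x) = 5 + (q + 2*x) = 5 + q + 2*x)
(-3193 + L(76, -211))*(-34586 - 22919) = (-3193 + (5 - 211 + 2*76))*(-34586 - 22919) = (-3193 + (5 - 211 + 152))*(-57505) = (-3193 - 54)*(-57505) = -3247*(-57505) = 186718735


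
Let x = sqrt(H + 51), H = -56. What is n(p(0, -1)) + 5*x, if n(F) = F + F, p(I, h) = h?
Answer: -2 + 5*I*sqrt(5) ≈ -2.0 + 11.18*I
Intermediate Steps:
x = I*sqrt(5) (x = sqrt(-56 + 51) = sqrt(-5) = I*sqrt(5) ≈ 2.2361*I)
n(F) = 2*F
n(p(0, -1)) + 5*x = 2*(-1) + 5*(I*sqrt(5)) = -2 + 5*I*sqrt(5)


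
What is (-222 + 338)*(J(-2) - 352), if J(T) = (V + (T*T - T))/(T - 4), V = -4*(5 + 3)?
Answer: -120988/3 ≈ -40329.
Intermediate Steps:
V = -32 (V = -4*8 = -32)
J(T) = (-32 + T**2 - T)/(-4 + T) (J(T) = (-32 + (T*T - T))/(T - 4) = (-32 + (T**2 - T))/(-4 + T) = (-32 + T**2 - T)/(-4 + T))
(-222 + 338)*(J(-2) - 352) = (-222 + 338)*((-32 + (-2)**2 - 1*(-2))/(-4 - 2) - 352) = 116*((-32 + 4 + 2)/(-6) - 352) = 116*(-1/6*(-26) - 352) = 116*(13/3 - 352) = 116*(-1043/3) = -120988/3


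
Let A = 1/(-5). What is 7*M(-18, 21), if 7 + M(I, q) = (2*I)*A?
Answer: 7/5 ≈ 1.4000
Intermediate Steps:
A = -⅕ ≈ -0.20000
M(I, q) = -7 - 2*I/5 (M(I, q) = -7 + (2*I)*(-⅕) = -7 - 2*I/5)
7*M(-18, 21) = 7*(-7 - ⅖*(-18)) = 7*(-7 + 36/5) = 7*(⅕) = 7/5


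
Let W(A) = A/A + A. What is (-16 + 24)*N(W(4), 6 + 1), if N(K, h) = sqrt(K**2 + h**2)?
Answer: 8*sqrt(74) ≈ 68.819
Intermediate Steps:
W(A) = 1 + A
(-16 + 24)*N(W(4), 6 + 1) = (-16 + 24)*sqrt((1 + 4)**2 + (6 + 1)**2) = 8*sqrt(5**2 + 7**2) = 8*sqrt(25 + 49) = 8*sqrt(74)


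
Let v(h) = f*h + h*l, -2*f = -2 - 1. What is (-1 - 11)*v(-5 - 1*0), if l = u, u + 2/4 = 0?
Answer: 60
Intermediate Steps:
u = -½ (u = -½ + 0 = -½ ≈ -0.50000)
l = -½ ≈ -0.50000
f = 3/2 (f = -(-2 - 1)/2 = -½*(-3) = 3/2 ≈ 1.5000)
v(h) = h (v(h) = 3*h/2 + h*(-½) = 3*h/2 - h/2 = h)
(-1 - 11)*v(-5 - 1*0) = (-1 - 11)*(-5 - 1*0) = -12*(-5 + 0) = -12*(-5) = 60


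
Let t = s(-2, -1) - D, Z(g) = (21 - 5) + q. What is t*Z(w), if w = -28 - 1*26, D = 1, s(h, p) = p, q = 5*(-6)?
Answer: 28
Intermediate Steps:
q = -30
w = -54 (w = -28 - 26 = -54)
Z(g) = -14 (Z(g) = (21 - 5) - 30 = 16 - 30 = -14)
t = -2 (t = -1 - 1*1 = -1 - 1 = -2)
t*Z(w) = -2*(-14) = 28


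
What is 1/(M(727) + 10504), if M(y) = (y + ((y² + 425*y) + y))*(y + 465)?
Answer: 1/1000048440 ≈ 9.9995e-10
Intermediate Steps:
M(y) = (465 + y)*(y² + 427*y) (M(y) = (y + (y² + 426*y))*(465 + y) = (y² + 427*y)*(465 + y) = (465 + y)*(y² + 427*y))
1/(M(727) + 10504) = 1/(727*(198555 + 727² + 892*727) + 10504) = 1/(727*(198555 + 528529 + 648484) + 10504) = 1/(727*1375568 + 10504) = 1/(1000037936 + 10504) = 1/1000048440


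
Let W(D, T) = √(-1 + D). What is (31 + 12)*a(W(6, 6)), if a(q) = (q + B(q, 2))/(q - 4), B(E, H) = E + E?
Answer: -645/11 - 516*√5/11 ≈ -163.53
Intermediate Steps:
B(E, H) = 2*E
a(q) = 3*q/(-4 + q) (a(q) = (q + 2*q)/(q - 4) = (3*q)/(-4 + q) = 3*q/(-4 + q))
(31 + 12)*a(W(6, 6)) = (31 + 12)*(3*√(-1 + 6)/(-4 + √(-1 + 6))) = 43*(3*√5/(-4 + √5)) = 129*√5/(-4 + √5)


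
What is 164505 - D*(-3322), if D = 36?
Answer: 284097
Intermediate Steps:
164505 - D*(-3322) = 164505 - 36*(-3322) = 164505 - 1*(-119592) = 164505 + 119592 = 284097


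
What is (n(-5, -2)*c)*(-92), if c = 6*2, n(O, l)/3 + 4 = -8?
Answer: 39744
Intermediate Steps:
n(O, l) = -36 (n(O, l) = -12 + 3*(-8) = -12 - 24 = -36)
c = 12
(n(-5, -2)*c)*(-92) = -36*12*(-92) = -432*(-92) = 39744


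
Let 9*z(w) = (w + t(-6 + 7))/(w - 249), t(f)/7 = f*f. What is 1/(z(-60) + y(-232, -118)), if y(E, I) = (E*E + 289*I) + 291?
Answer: 2781/55656206 ≈ 4.9967e-5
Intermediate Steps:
y(E, I) = 291 + E**2 + 289*I (y(E, I) = (E**2 + 289*I) + 291 = 291 + E**2 + 289*I)
t(f) = 7*f**2 (t(f) = 7*(f*f) = 7*f**2)
z(w) = (7 + w)/(9*(-249 + w)) (z(w) = ((w + 7*(-6 + 7)**2)/(w - 249))/9 = ((w + 7*1**2)/(-249 + w))/9 = ((w + 7*1)/(-249 + w))/9 = ((w + 7)/(-249 + w))/9 = ((7 + w)/(-249 + w))/9 = (7 + w)/(9*(-249 + w)))
1/(z(-60) + y(-232, -118)) = 1/((7 - 60)/(9*(-249 - 60)) + (291 + (-232)**2 + 289*(-118))) = 1/((1/9)*(-53)/(-309) + (291 + 53824 - 34102)) = 1/((1/9)*(-1/309)*(-53) + 20013) = 1/(53/2781 + 20013) = 1/(55656206/2781) = 2781/55656206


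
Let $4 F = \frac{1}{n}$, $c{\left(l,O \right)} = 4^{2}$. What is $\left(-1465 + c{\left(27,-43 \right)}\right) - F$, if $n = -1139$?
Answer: $- \frac{6601643}{4556} \approx -1449.0$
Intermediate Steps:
$c{\left(l,O \right)} = 16$
$F = - \frac{1}{4556}$ ($F = \frac{1}{4 \left(-1139\right)} = \frac{1}{4} \left(- \frac{1}{1139}\right) = - \frac{1}{4556} \approx -0.00021949$)
$\left(-1465 + c{\left(27,-43 \right)}\right) - F = \left(-1465 + 16\right) - - \frac{1}{4556} = -1449 + \frac{1}{4556} = - \frac{6601643}{4556}$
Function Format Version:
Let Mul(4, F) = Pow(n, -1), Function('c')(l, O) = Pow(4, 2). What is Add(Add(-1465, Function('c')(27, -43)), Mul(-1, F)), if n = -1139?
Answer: Rational(-6601643, 4556) ≈ -1449.0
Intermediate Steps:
Function('c')(l, O) = 16
F = Rational(-1, 4556) (F = Mul(Rational(1, 4), Pow(-1139, -1)) = Mul(Rational(1, 4), Rational(-1, 1139)) = Rational(-1, 4556) ≈ -0.00021949)
Add(Add(-1465, Function('c')(27, -43)), Mul(-1, F)) = Add(Add(-1465, 16), Mul(-1, Rational(-1, 4556))) = Add(-1449, Rational(1, 4556)) = Rational(-6601643, 4556)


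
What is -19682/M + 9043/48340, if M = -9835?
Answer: 208073157/95084780 ≈ 2.1883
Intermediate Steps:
-19682/M + 9043/48340 = -19682/(-9835) + 9043/48340 = -19682*(-1/9835) + 9043*(1/48340) = 19682/9835 + 9043/48340 = 208073157/95084780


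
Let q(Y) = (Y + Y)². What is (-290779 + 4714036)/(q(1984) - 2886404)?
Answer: 4423257/12858620 ≈ 0.34399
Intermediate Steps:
q(Y) = 4*Y² (q(Y) = (2*Y)² = 4*Y²)
(-290779 + 4714036)/(q(1984) - 2886404) = (-290779 + 4714036)/(4*1984² - 2886404) = 4423257/(4*3936256 - 2886404) = 4423257/(15745024 - 2886404) = 4423257/12858620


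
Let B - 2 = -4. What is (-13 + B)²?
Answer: 225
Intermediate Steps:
B = -2 (B = 2 - 4 = -2)
(-13 + B)² = (-13 - 2)² = (-15)² = 225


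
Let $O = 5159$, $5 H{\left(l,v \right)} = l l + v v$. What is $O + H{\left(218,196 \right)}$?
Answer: $22347$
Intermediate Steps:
$H{\left(l,v \right)} = \frac{l^{2}}{5} + \frac{v^{2}}{5}$ ($H{\left(l,v \right)} = \frac{l l + v v}{5} = \frac{l^{2} + v^{2}}{5} = \frac{l^{2}}{5} + \frac{v^{2}}{5}$)
$O + H{\left(218,196 \right)} = 5159 + \left(\frac{218^{2}}{5} + \frac{196^{2}}{5}\right) = 5159 + \left(\frac{1}{5} \cdot 47524 + \frac{1}{5} \cdot 38416\right) = 5159 + \left(\frac{47524}{5} + \frac{38416}{5}\right) = 5159 + 17188 = 22347$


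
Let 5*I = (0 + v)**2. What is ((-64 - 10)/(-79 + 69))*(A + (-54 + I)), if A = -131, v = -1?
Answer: -34188/25 ≈ -1367.5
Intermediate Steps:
I = 1/5 (I = (0 - 1)**2/5 = (1/5)*(-1)**2 = (1/5)*1 = 1/5 ≈ 0.20000)
((-64 - 10)/(-79 + 69))*(A + (-54 + I)) = ((-64 - 10)/(-79 + 69))*(-131 + (-54 + 1/5)) = (-74/(-10))*(-131 - 269/5) = -74*(-1/10)*(-924/5) = (37/5)*(-924/5) = -34188/25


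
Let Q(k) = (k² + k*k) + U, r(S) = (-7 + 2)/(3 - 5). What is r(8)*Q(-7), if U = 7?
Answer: 525/2 ≈ 262.50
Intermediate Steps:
r(S) = 5/2 (r(S) = -5/(-2) = -5*(-½) = 5/2)
Q(k) = 7 + 2*k² (Q(k) = (k² + k*k) + 7 = (k² + k²) + 7 = 2*k² + 7 = 7 + 2*k²)
r(8)*Q(-7) = 5*(7 + 2*(-7)²)/2 = 5*(7 + 2*49)/2 = 5*(7 + 98)/2 = (5/2)*105 = 525/2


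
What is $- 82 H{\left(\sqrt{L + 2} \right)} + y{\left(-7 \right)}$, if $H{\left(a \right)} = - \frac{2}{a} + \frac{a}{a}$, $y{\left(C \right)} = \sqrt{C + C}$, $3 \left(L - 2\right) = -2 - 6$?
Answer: $-82 + 82 \sqrt{3} + i \sqrt{14} \approx 60.028 + 3.7417 i$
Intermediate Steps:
$L = - \frac{2}{3}$ ($L = 2 + \frac{-2 - 6}{3} = 2 + \frac{1}{3} \left(-8\right) = 2 - \frac{8}{3} = - \frac{2}{3} \approx -0.66667$)
$y{\left(C \right)} = \sqrt{2} \sqrt{C}$ ($y{\left(C \right)} = \sqrt{2 C} = \sqrt{2} \sqrt{C}$)
$H{\left(a \right)} = 1 - \frac{2}{a}$ ($H{\left(a \right)} = - \frac{2}{a} + 1 = 1 - \frac{2}{a}$)
$- 82 H{\left(\sqrt{L + 2} \right)} + y{\left(-7 \right)} = - 82 \frac{-2 + \sqrt{- \frac{2}{3} + 2}}{\sqrt{- \frac{2}{3} + 2}} + \sqrt{2} \sqrt{-7} = - 82 \frac{-2 + \sqrt{\frac{4}{3}}}{\sqrt{\frac{4}{3}}} + \sqrt{2} i \sqrt{7} = - 82 \frac{-2 + \frac{2 \sqrt{3}}{3}}{\frac{2}{3} \sqrt{3}} + i \sqrt{14} = - 82 \frac{\sqrt{3}}{2} \left(-2 + \frac{2 \sqrt{3}}{3}\right) + i \sqrt{14} = - 82 \frac{\sqrt{3} \left(-2 + \frac{2 \sqrt{3}}{3}\right)}{2} + i \sqrt{14} = - 41 \sqrt{3} \left(-2 + \frac{2 \sqrt{3}}{3}\right) + i \sqrt{14} = i \sqrt{14} - 41 \sqrt{3} \left(-2 + \frac{2 \sqrt{3}}{3}\right)$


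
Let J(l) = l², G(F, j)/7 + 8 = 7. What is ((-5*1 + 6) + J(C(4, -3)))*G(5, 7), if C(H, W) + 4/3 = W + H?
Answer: -70/9 ≈ -7.7778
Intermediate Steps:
C(H, W) = -4/3 + H + W (C(H, W) = -4/3 + (W + H) = -4/3 + (H + W) = -4/3 + H + W)
G(F, j) = -7 (G(F, j) = -56 + 7*7 = -56 + 49 = -7)
((-5*1 + 6) + J(C(4, -3)))*G(5, 7) = ((-5*1 + 6) + (-4/3 + 4 - 3)²)*(-7) = ((-5 + 6) + (-⅓)²)*(-7) = (1 + ⅑)*(-7) = (10/9)*(-7) = -70/9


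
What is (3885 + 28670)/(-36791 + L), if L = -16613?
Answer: -32555/53404 ≈ -0.60960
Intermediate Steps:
(3885 + 28670)/(-36791 + L) = (3885 + 28670)/(-36791 - 16613) = 32555/(-53404) = 32555*(-1/53404) = -32555/53404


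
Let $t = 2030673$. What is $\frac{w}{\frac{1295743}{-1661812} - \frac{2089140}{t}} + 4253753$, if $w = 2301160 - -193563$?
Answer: $\frac{835329543421687679}{290618487939} \approx 2.8743 \cdot 10^{6}$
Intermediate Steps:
$w = 2494723$ ($w = 2301160 + 193563 = 2494723$)
$\frac{w}{\frac{1295743}{-1661812} - \frac{2089140}{t}} + 4253753 = \frac{2494723}{\frac{1295743}{-1661812} - \frac{2089140}{2030673}} + 4253753 = \frac{2494723}{1295743 \left(- \frac{1}{1661812}\right) - \frac{696380}{676891}} + 4253753 = \frac{2494723}{- \frac{1295743}{1661812} - \frac{696380}{676891}} + 4253753 = \frac{2494723}{- \frac{2034329415573}{1124865586492}} + 4253753 = 2494723 \left(- \frac{1124865586492}{2034329415573}\right) + 4253753 = - \frac{400889721504297388}{290618487939} + 4253753 = \frac{835329543421687679}{290618487939}$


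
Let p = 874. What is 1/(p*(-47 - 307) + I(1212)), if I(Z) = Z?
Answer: -1/308184 ≈ -3.2448e-6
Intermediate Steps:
1/(p*(-47 - 307) + I(1212)) = 1/(874*(-47 - 307) + 1212) = 1/(874*(-354) + 1212) = 1/(-309396 + 1212) = 1/(-308184) = -1/308184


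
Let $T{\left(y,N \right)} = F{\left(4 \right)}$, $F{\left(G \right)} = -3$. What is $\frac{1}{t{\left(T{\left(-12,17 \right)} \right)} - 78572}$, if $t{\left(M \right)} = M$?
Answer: $- \frac{1}{78575} \approx -1.2727 \cdot 10^{-5}$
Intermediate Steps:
$T{\left(y,N \right)} = -3$
$\frac{1}{t{\left(T{\left(-12,17 \right)} \right)} - 78572} = \frac{1}{-3 - 78572} = \frac{1}{-78575} = - \frac{1}{78575}$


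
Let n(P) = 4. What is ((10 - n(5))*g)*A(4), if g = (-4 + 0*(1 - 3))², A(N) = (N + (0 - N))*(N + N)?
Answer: 0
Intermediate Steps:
A(N) = 0 (A(N) = (N - N)*(2*N) = 0*(2*N) = 0)
g = 16 (g = (-4 + 0*(-2))² = (-4 + 0)² = (-4)² = 16)
((10 - n(5))*g)*A(4) = ((10 - 1*4)*16)*0 = ((10 - 4)*16)*0 = (6*16)*0 = 96*0 = 0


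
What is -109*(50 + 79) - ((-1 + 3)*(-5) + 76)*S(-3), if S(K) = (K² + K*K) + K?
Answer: -15051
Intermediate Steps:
S(K) = K + 2*K² (S(K) = (K² + K²) + K = 2*K² + K = K + 2*K²)
-109*(50 + 79) - ((-1 + 3)*(-5) + 76)*S(-3) = -109*(50 + 79) - ((-1 + 3)*(-5) + 76)*(-3*(1 + 2*(-3))) = -109*129 - (2*(-5) + 76)*(-3*(1 - 6)) = -14061 - (-10 + 76)*(-3*(-5)) = -14061 - 66*15 = -14061 - 1*990 = -14061 - 990 = -15051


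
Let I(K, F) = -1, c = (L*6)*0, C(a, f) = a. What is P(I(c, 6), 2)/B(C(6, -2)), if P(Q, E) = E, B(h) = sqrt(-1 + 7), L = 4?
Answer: sqrt(6)/3 ≈ 0.81650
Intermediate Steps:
B(h) = sqrt(6)
c = 0 (c = (4*6)*0 = 24*0 = 0)
P(I(c, 6), 2)/B(C(6, -2)) = 2/(sqrt(6)) = 2*(sqrt(6)/6) = sqrt(6)/3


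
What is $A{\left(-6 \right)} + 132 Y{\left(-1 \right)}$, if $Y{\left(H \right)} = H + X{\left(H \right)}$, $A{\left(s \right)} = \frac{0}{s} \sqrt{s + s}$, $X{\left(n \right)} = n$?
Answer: $-264$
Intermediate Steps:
$A{\left(s \right)} = 0$ ($A{\left(s \right)} = 0 \sqrt{2 s} = 0 \sqrt{2} \sqrt{s} = 0$)
$Y{\left(H \right)} = 2 H$ ($Y{\left(H \right)} = H + H = 2 H$)
$A{\left(-6 \right)} + 132 Y{\left(-1 \right)} = 0 + 132 \cdot 2 \left(-1\right) = 0 + 132 \left(-2\right) = 0 - 264 = -264$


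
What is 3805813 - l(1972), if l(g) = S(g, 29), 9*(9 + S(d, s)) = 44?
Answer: 34252354/9 ≈ 3.8058e+6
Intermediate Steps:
S(d, s) = -37/9 (S(d, s) = -9 + (⅑)*44 = -9 + 44/9 = -37/9)
l(g) = -37/9
3805813 - l(1972) = 3805813 - 1*(-37/9) = 3805813 + 37/9 = 34252354/9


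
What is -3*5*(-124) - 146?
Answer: 1714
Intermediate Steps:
-3*5*(-124) - 146 = -15*(-124) - 146 = 1860 - 146 = 1714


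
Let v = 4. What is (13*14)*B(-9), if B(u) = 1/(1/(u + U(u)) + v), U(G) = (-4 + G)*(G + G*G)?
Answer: 171990/3779 ≈ 45.512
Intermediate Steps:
U(G) = (-4 + G)*(G + G**2)
B(u) = 1/(4 + 1/(u + u*(-4 + u**2 - 3*u))) (B(u) = 1/(1/(u + u*(-4 + u**2 - 3*u)) + 4) = 1/(4 + 1/(u + u*(-4 + u**2 - 3*u))))
(13*14)*B(-9) = (13*14)*(-9*(-3 + (-9)**2 - 3*(-9))/(1 - 12*(-9) - 12*(-9)**2 + 4*(-9)**3)) = 182*(-9*(-3 + 81 + 27)/(1 + 108 - 12*81 + 4*(-729))) = 182*(-9*105/(1 + 108 - 972 - 2916)) = 182*(-9*105/(-3779)) = 182*(-9*(-1/3779)*105) = 182*(945/3779) = 171990/3779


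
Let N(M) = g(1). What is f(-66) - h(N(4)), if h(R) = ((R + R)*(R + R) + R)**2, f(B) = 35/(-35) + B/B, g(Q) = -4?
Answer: -3600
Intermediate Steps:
N(M) = -4
f(B) = 0 (f(B) = 35*(-1/35) + 1 = -1 + 1 = 0)
h(R) = (R + 4*R**2)**2 (h(R) = ((2*R)*(2*R) + R)**2 = (4*R**2 + R)**2 = (R + 4*R**2)**2)
f(-66) - h(N(4)) = 0 - (-4)**2*(1 + 4*(-4))**2 = 0 - 16*(1 - 16)**2 = 0 - 16*(-15)**2 = 0 - 16*225 = 0 - 1*3600 = 0 - 3600 = -3600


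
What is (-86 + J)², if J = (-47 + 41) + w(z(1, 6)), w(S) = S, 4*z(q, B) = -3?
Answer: 137641/16 ≈ 8602.6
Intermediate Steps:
z(q, B) = -¾ (z(q, B) = (¼)*(-3) = -¾)
J = -27/4 (J = (-47 + 41) - ¾ = -6 - ¾ = -27/4 ≈ -6.7500)
(-86 + J)² = (-86 - 27/4)² = (-371/4)² = 137641/16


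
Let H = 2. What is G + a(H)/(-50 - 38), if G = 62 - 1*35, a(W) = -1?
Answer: 2377/88 ≈ 27.011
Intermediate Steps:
G = 27 (G = 62 - 35 = 27)
G + a(H)/(-50 - 38) = 27 - 1/(-50 - 38) = 27 - 1/(-88) = 27 - 1*(-1/88) = 27 + 1/88 = 2377/88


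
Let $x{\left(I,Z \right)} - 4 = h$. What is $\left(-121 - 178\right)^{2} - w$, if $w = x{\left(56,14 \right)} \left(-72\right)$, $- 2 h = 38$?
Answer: $88321$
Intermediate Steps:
$h = -19$ ($h = \left(- \frac{1}{2}\right) 38 = -19$)
$x{\left(I,Z \right)} = -15$ ($x{\left(I,Z \right)} = 4 - 19 = -15$)
$w = 1080$ ($w = \left(-15\right) \left(-72\right) = 1080$)
$\left(-121 - 178\right)^{2} - w = \left(-121 - 178\right)^{2} - 1080 = \left(-299\right)^{2} - 1080 = 89401 - 1080 = 88321$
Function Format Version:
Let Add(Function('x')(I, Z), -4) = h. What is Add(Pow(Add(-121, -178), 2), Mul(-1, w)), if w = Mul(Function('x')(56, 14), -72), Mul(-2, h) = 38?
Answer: 88321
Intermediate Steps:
h = -19 (h = Mul(Rational(-1, 2), 38) = -19)
Function('x')(I, Z) = -15 (Function('x')(I, Z) = Add(4, -19) = -15)
w = 1080 (w = Mul(-15, -72) = 1080)
Add(Pow(Add(-121, -178), 2), Mul(-1, w)) = Add(Pow(Add(-121, -178), 2), Mul(-1, 1080)) = Add(Pow(-299, 2), -1080) = Add(89401, -1080) = 88321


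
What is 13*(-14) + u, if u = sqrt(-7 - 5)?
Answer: -182 + 2*I*sqrt(3) ≈ -182.0 + 3.4641*I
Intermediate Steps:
u = 2*I*sqrt(3) (u = sqrt(-12) = 2*I*sqrt(3) ≈ 3.4641*I)
13*(-14) + u = 13*(-14) + 2*I*sqrt(3) = -182 + 2*I*sqrt(3)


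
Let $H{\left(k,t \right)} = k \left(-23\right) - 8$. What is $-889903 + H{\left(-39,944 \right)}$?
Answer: $-889014$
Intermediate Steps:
$H{\left(k,t \right)} = -8 - 23 k$ ($H{\left(k,t \right)} = - 23 k - 8 = -8 - 23 k$)
$-889903 + H{\left(-39,944 \right)} = -889903 - -889 = -889903 + \left(-8 + 897\right) = -889903 + 889 = -889014$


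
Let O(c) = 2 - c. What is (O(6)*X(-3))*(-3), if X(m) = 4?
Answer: 48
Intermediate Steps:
(O(6)*X(-3))*(-3) = ((2 - 1*6)*4)*(-3) = ((2 - 6)*4)*(-3) = -4*4*(-3) = -16*(-3) = 48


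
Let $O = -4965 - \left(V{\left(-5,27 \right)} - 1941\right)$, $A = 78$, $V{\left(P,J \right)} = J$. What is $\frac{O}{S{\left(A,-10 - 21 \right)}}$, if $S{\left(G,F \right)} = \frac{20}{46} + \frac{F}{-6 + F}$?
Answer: $- \frac{865467}{361} \approx -2397.4$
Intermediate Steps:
$S{\left(G,F \right)} = \frac{10}{23} + \frac{F}{-6 + F}$ ($S{\left(G,F \right)} = 20 \cdot \frac{1}{46} + \frac{F}{-6 + F} = \frac{10}{23} + \frac{F}{-6 + F}$)
$O = -3051$ ($O = -4965 - \left(27 - 1941\right) = -4965 - -1914 = -4965 + 1914 = -3051$)
$\frac{O}{S{\left(A,-10 - 21 \right)}} = - \frac{3051}{\frac{3}{23} \frac{1}{-6 - 31} \left(-20 + 11 \left(-10 - 21\right)\right)} = - \frac{3051}{\frac{3}{23} \frac{1}{-6 - 31} \left(-20 + 11 \left(-31\right)\right)} = - \frac{3051}{\frac{3}{23} \frac{1}{-37} \left(-20 - 341\right)} = - \frac{3051}{\frac{3}{23} \left(- \frac{1}{37}\right) \left(-361\right)} = - \frac{3051}{\frac{1083}{851}} = \left(-3051\right) \frac{851}{1083} = - \frac{865467}{361}$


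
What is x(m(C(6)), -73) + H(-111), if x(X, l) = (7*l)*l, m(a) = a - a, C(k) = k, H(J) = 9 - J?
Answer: 37423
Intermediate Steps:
m(a) = 0
x(X, l) = 7*l**2
x(m(C(6)), -73) + H(-111) = 7*(-73)**2 + (9 - 1*(-111)) = 7*5329 + (9 + 111) = 37303 + 120 = 37423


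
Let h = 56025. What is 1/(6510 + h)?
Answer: 1/62535 ≈ 1.5991e-5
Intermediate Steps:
1/(6510 + h) = 1/(6510 + 56025) = 1/62535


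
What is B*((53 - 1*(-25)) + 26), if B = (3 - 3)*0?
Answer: 0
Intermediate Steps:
B = 0 (B = 0*0 = 0)
B*((53 - 1*(-25)) + 26) = 0*((53 - 1*(-25)) + 26) = 0*((53 + 25) + 26) = 0*(78 + 26) = 0*104 = 0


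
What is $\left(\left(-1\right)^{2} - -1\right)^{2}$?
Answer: $4$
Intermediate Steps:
$\left(\left(-1\right)^{2} - -1\right)^{2} = \left(1 + \left(-13 + 14\right)\right)^{2} = \left(1 + 1\right)^{2} = 2^{2} = 4$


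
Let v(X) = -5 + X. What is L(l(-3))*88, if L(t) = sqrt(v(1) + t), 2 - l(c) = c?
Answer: 88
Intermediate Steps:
l(c) = 2 - c
L(t) = sqrt(-4 + t) (L(t) = sqrt((-5 + 1) + t) = sqrt(-4 + t))
L(l(-3))*88 = sqrt(-4 + (2 - 1*(-3)))*88 = sqrt(-4 + (2 + 3))*88 = sqrt(-4 + 5)*88 = sqrt(1)*88 = 1*88 = 88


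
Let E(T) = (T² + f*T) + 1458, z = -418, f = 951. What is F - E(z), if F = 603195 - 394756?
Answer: 429775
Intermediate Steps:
F = 208439
E(T) = 1458 + T² + 951*T (E(T) = (T² + 951*T) + 1458 = 1458 + T² + 951*T)
F - E(z) = 208439 - (1458 + (-418)² + 951*(-418)) = 208439 - (1458 + 174724 - 397518) = 208439 - 1*(-221336) = 208439 + 221336 = 429775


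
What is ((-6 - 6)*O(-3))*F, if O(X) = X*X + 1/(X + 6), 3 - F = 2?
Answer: -112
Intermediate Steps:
F = 1 (F = 3 - 1*2 = 3 - 2 = 1)
O(X) = X**2 + 1/(6 + X)
((-6 - 6)*O(-3))*F = ((-6 - 6)*((1 + (-3)**3 + 6*(-3)**2)/(6 - 3)))*1 = -12*(1 - 27 + 6*9)/3*1 = -4*(1 - 27 + 54)*1 = -4*28*1 = -12*28/3*1 = -112*1 = -112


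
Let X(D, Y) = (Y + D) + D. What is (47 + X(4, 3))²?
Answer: 3364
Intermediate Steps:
X(D, Y) = Y + 2*D (X(D, Y) = (D + Y) + D = Y + 2*D)
(47 + X(4, 3))² = (47 + (3 + 2*4))² = (47 + (3 + 8))² = (47 + 11)² = 58² = 3364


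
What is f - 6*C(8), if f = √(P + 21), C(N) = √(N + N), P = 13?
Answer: -24 + √34 ≈ -18.169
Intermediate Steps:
C(N) = √2*√N (C(N) = √(2*N) = √2*√N)
f = √34 (f = √(13 + 21) = √34 ≈ 5.8309)
f - 6*C(8) = √34 - 6*√2*√8 = √34 - 6*√2*2*√2 = √34 - 6*4 = √34 - 24 = -24 + √34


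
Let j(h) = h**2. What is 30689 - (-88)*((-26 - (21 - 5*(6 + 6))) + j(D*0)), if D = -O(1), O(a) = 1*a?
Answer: 31833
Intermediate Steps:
O(a) = a
D = -1 (D = -1*1 = -1)
30689 - (-88)*((-26 - (21 - 5*(6 + 6))) + j(D*0)) = 30689 - (-88)*((-26 - (21 - 5*(6 + 6))) + (-1*0)**2) = 30689 - (-88)*((-26 - (21 - 5*12)) + 0**2) = 30689 - (-88)*((-26 - (21 - 60)) + 0) = 30689 - (-88)*((-26 - 1*(-39)) + 0) = 30689 - (-88)*((-26 + 39) + 0) = 30689 - (-88)*(13 + 0) = 30689 - (-88)*13 = 30689 - 1*(-1144) = 30689 + 1144 = 31833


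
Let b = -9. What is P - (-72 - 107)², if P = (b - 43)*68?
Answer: -35577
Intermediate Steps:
P = -3536 (P = (-9 - 43)*68 = -52*68 = -3536)
P - (-72 - 107)² = -3536 - (-72 - 107)² = -3536 - 1*(-179)² = -3536 - 1*32041 = -3536 - 32041 = -35577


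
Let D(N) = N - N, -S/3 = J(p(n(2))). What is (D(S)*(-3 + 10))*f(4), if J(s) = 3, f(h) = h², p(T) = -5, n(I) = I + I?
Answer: 0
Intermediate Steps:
n(I) = 2*I
S = -9 (S = -3*3 = -9)
D(N) = 0
(D(S)*(-3 + 10))*f(4) = (0*(-3 + 10))*4² = (0*7)*16 = 0*16 = 0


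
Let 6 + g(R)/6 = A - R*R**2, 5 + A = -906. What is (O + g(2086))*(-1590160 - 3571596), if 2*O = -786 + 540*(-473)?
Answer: 281120618289192396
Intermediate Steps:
A = -911 (A = -5 - 906 = -911)
O = -128103 (O = (-786 + 540*(-473))/2 = (-786 - 255420)/2 = (1/2)*(-256206) = -128103)
g(R) = -5502 - 6*R**3 (g(R) = -36 + 6*(-911 - R*R**2) = -36 + 6*(-911 - R**3) = -36 + (-5466 - 6*R**3) = -5502 - 6*R**3)
(O + g(2086))*(-1590160 - 3571596) = (-128103 + (-5502 - 6*2086**3))*(-1590160 - 3571596) = (-128103 + (-5502 - 6*9077012056))*(-5161756) = (-128103 + (-5502 - 54462072336))*(-5161756) = (-128103 - 54462077838)*(-5161756) = -54462205941*(-5161756) = 281120618289192396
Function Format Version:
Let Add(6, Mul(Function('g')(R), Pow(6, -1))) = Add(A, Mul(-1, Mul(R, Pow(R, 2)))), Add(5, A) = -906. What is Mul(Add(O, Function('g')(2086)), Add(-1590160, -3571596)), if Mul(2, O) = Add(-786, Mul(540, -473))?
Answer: 281120618289192396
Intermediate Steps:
A = -911 (A = Add(-5, -906) = -911)
O = -128103 (O = Mul(Rational(1, 2), Add(-786, Mul(540, -473))) = Mul(Rational(1, 2), Add(-786, -255420)) = Mul(Rational(1, 2), -256206) = -128103)
Function('g')(R) = Add(-5502, Mul(-6, Pow(R, 3))) (Function('g')(R) = Add(-36, Mul(6, Add(-911, Mul(-1, Mul(R, Pow(R, 2)))))) = Add(-36, Mul(6, Add(-911, Mul(-1, Pow(R, 3))))) = Add(-36, Add(-5466, Mul(-6, Pow(R, 3)))) = Add(-5502, Mul(-6, Pow(R, 3))))
Mul(Add(O, Function('g')(2086)), Add(-1590160, -3571596)) = Mul(Add(-128103, Add(-5502, Mul(-6, Pow(2086, 3)))), Add(-1590160, -3571596)) = Mul(Add(-128103, Add(-5502, Mul(-6, 9077012056))), -5161756) = Mul(Add(-128103, Add(-5502, -54462072336)), -5161756) = Mul(Add(-128103, -54462077838), -5161756) = Mul(-54462205941, -5161756) = 281120618289192396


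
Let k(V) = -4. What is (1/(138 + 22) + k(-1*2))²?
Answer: 408321/25600 ≈ 15.950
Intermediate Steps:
(1/(138 + 22) + k(-1*2))² = (1/(138 + 22) - 4)² = (1/160 - 4)² = (-639/160)² = 408321/25600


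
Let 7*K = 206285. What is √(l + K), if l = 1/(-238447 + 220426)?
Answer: √468946676138766/126147 ≈ 171.67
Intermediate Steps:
K = 206285/7 (K = (⅐)*206285 = 206285/7 ≈ 29469.)
l = -1/18021 (l = 1/(-18021) = -1/18021 ≈ -5.5491e-5)
√(l + K) = √(-1/18021 + 206285/7) = √(3717461978/126147) = √468946676138766/126147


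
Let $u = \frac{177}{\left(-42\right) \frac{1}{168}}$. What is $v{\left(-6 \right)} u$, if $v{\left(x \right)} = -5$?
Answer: $3540$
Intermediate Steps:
$u = -708$ ($u = \frac{177}{\left(-42\right) \frac{1}{168}} = \frac{177}{- \frac{1}{4}} = 177 \left(-4\right) = -708$)
$v{\left(-6 \right)} u = \left(-5\right) \left(-708\right) = 3540$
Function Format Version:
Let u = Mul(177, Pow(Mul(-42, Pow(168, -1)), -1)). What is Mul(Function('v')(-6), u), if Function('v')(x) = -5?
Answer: 3540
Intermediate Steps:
u = -708 (u = Mul(177, Pow(Mul(-42, Rational(1, 168)), -1)) = Mul(177, Pow(Rational(-1, 4), -1)) = Mul(177, -4) = -708)
Mul(Function('v')(-6), u) = Mul(-5, -708) = 3540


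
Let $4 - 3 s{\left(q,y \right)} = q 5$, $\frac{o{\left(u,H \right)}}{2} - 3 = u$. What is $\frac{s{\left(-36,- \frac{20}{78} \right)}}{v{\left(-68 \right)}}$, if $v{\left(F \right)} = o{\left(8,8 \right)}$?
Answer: $\frac{92}{33} \approx 2.7879$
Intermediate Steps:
$o{\left(u,H \right)} = 6 + 2 u$
$s{\left(q,y \right)} = \frac{4}{3} - \frac{5 q}{3}$ ($s{\left(q,y \right)} = \frac{4}{3} - \frac{q 5}{3} = \frac{4}{3} - \frac{5 q}{3}$)
$v{\left(F \right)} = 22$ ($v{\left(F \right)} = 6 + 2 \cdot 8 = 6 + 16 = 22$)
$\frac{s{\left(-36,- \frac{20}{78} \right)}}{v{\left(-68 \right)}} = \frac{\frac{4}{3} - -60}{22} = \left(\frac{4}{3} + 60\right) \frac{1}{22} = \frac{184}{3} \cdot \frac{1}{22} = \frac{92}{33}$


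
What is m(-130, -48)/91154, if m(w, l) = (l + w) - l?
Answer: -65/45577 ≈ -0.0014262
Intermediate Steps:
m(w, l) = w
m(-130, -48)/91154 = -130/91154 = -130*1/91154 = -65/45577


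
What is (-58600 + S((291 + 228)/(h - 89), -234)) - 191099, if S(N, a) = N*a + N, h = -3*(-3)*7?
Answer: -6371247/26 ≈ -2.4505e+5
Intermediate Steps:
h = 63 (h = 9*7 = 63)
S(N, a) = N + N*a
(-58600 + S((291 + 228)/(h - 89), -234)) - 191099 = (-58600 + ((291 + 228)/(63 - 89))*(1 - 234)) - 191099 = (-58600 + (519/(-26))*(-233)) - 191099 = (-58600 + (519*(-1/26))*(-233)) - 191099 = (-58600 - 519/26*(-233)) - 191099 = (-58600 + 120927/26) - 191099 = -1402673/26 - 191099 = -6371247/26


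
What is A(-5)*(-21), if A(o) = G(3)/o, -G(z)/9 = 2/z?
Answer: -126/5 ≈ -25.200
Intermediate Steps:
G(z) = -18/z
A(o) = -6/o (A(o) = (-18/3)/o = (-18*⅓)/o = -6/o)
A(-5)*(-21) = -6/(-5)*(-21) = -6*(-⅕)*(-21) = (6/5)*(-21) = -126/5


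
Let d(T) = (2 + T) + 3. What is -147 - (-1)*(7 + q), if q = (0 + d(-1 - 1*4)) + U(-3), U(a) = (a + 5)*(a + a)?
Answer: -152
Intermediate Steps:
d(T) = 5 + T
U(a) = 2*a*(5 + a) (U(a) = (5 + a)*(2*a) = 2*a*(5 + a))
q = -12 (q = (0 + (5 + (-1 - 1*4))) + 2*(-3)*(5 - 3) = (0 + (5 + (-1 - 4))) + 2*(-3)*2 = (0 + (5 - 5)) - 12 = (0 + 0) - 12 = 0 - 12 = -12)
-147 - (-1)*(7 + q) = -147 - (-1)*(7 - 12) = -147 - (-1)*(-5) = -147 - 1*5 = -147 - 5 = -152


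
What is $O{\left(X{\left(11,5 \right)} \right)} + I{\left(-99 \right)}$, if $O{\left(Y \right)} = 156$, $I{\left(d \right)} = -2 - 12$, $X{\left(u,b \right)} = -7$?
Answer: $142$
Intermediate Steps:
$I{\left(d \right)} = -14$ ($I{\left(d \right)} = -2 - 12 = -14$)
$O{\left(X{\left(11,5 \right)} \right)} + I{\left(-99 \right)} = 156 - 14 = 142$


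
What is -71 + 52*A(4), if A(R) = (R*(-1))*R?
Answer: -903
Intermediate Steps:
A(R) = -R**2 (A(R) = (-R)*R = -R**2)
-71 + 52*A(4) = -71 + 52*(-1*4**2) = -71 + 52*(-1*16) = -71 + 52*(-16) = -71 - 832 = -903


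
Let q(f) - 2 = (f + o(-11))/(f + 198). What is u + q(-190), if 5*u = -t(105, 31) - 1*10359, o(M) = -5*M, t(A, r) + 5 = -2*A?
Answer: -81747/40 ≈ -2043.7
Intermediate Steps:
t(A, r) = -5 - 2*A
q(f) = 2 + (55 + f)/(198 + f) (q(f) = 2 + (f - 5*(-11))/(f + 198) = 2 + (f + 55)/(198 + f) = 2 + (55 + f)/(198 + f))
u = -10144/5 (u = (-(-5 - 2*105) - 1*10359)/5 = (-(-5 - 210) - 10359)/5 = (-1*(-215) - 10359)/5 = (215 - 10359)/5 = (1/5)*(-10144) = -10144/5 ≈ -2028.8)
u + q(-190) = -10144/5 + (451 + 3*(-190))/(198 - 190) = -10144/5 + (451 - 570)/8 = -10144/5 + (1/8)*(-119) = -10144/5 - 119/8 = -81747/40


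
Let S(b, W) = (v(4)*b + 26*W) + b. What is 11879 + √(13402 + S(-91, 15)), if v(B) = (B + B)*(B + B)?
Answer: 11879 + √7877 ≈ 11968.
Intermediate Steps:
v(B) = 4*B² (v(B) = (2*B)*(2*B) = 4*B²)
S(b, W) = 26*W + 65*b (S(b, W) = ((4*4²)*b + 26*W) + b = ((4*16)*b + 26*W) + b = (64*b + 26*W) + b = (26*W + 64*b) + b = 26*W + 65*b)
11879 + √(13402 + S(-91, 15)) = 11879 + √(13402 + (26*15 + 65*(-91))) = 11879 + √(13402 + (390 - 5915)) = 11879 + √(13402 - 5525) = 11879 + √7877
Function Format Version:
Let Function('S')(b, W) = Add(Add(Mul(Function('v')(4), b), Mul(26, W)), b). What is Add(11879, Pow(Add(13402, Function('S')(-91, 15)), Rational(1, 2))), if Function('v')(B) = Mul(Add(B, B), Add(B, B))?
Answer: Add(11879, Pow(7877, Rational(1, 2))) ≈ 11968.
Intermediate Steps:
Function('v')(B) = Mul(4, Pow(B, 2)) (Function('v')(B) = Mul(Mul(2, B), Mul(2, B)) = Mul(4, Pow(B, 2)))
Function('S')(b, W) = Add(Mul(26, W), Mul(65, b)) (Function('S')(b, W) = Add(Add(Mul(Mul(4, Pow(4, 2)), b), Mul(26, W)), b) = Add(Add(Mul(Mul(4, 16), b), Mul(26, W)), b) = Add(Add(Mul(64, b), Mul(26, W)), b) = Add(Add(Mul(26, W), Mul(64, b)), b) = Add(Mul(26, W), Mul(65, b)))
Add(11879, Pow(Add(13402, Function('S')(-91, 15)), Rational(1, 2))) = Add(11879, Pow(Add(13402, Add(Mul(26, 15), Mul(65, -91))), Rational(1, 2))) = Add(11879, Pow(Add(13402, Add(390, -5915)), Rational(1, 2))) = Add(11879, Pow(Add(13402, -5525), Rational(1, 2))) = Add(11879, Pow(7877, Rational(1, 2)))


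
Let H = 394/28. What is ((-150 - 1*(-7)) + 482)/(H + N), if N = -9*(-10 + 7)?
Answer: 4746/575 ≈ 8.2539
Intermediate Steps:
H = 197/14 (H = 394*(1/28) = 197/14 ≈ 14.071)
N = 27 (N = -9*(-3) = 27)
((-150 - 1*(-7)) + 482)/(H + N) = ((-150 - 1*(-7)) + 482)/(197/14 + 27) = ((-150 + 7) + 482)/(575/14) = (-143 + 482)*(14/575) = 339*(14/575) = 4746/575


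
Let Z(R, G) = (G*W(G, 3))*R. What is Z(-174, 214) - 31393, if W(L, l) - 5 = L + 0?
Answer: -8186077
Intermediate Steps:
W(L, l) = 5 + L (W(L, l) = 5 + (L + 0) = 5 + L)
Z(R, G) = G*R*(5 + G) (Z(R, G) = (G*(5 + G))*R = G*R*(5 + G))
Z(-174, 214) - 31393 = 214*(-174)*(5 + 214) - 31393 = 214*(-174)*219 - 31393 = -8154684 - 31393 = -8186077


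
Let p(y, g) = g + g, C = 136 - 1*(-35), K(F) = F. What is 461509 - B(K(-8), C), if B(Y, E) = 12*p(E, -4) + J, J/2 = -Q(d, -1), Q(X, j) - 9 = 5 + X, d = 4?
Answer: 461641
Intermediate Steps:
C = 171 (C = 136 + 35 = 171)
Q(X, j) = 14 + X (Q(X, j) = 9 + (5 + X) = 14 + X)
p(y, g) = 2*g
J = -36 (J = 2*(-(14 + 4)) = 2*(-1*18) = 2*(-18) = -36)
B(Y, E) = -132 (B(Y, E) = 12*(2*(-4)) - 36 = 12*(-8) - 36 = -96 - 36 = -132)
461509 - B(K(-8), C) = 461509 - 1*(-132) = 461509 + 132 = 461641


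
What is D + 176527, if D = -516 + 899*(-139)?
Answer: 51050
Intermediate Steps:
D = -125477 (D = -516 - 124961 = -125477)
D + 176527 = -125477 + 176527 = 51050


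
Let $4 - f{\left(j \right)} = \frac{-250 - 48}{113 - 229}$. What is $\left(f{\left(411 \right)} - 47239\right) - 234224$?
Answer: $- \frac{16324771}{58} \approx -2.8146 \cdot 10^{5}$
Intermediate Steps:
$f{\left(j \right)} = \frac{83}{58}$ ($f{\left(j \right)} = 4 - \frac{-250 - 48}{113 - 229} = 4 - - \frac{298}{-116} = 4 - \left(-298\right) \left(- \frac{1}{116}\right) = 4 - \frac{149}{58} = \frac{83}{58}$)
$\left(f{\left(411 \right)} - 47239\right) - 234224 = \left(\frac{83}{58} - 47239\right) - 234224 = - \frac{2739779}{58} - 234224 = - \frac{16324771}{58}$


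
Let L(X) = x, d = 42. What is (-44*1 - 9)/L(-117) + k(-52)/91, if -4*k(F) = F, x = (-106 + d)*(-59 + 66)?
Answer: 117/448 ≈ 0.26116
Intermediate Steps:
x = -448 (x = (-106 + 42)*(-59 + 66) = -64*7 = -448)
L(X) = -448
k(F) = -F/4
(-44*1 - 9)/L(-117) + k(-52)/91 = (-44*1 - 9)/(-448) - ¼*(-52)/91 = (-44 - 9)*(-1/448) + 13*(1/91) = -53*(-1/448) + ⅐ = 53/448 + ⅐ = 117/448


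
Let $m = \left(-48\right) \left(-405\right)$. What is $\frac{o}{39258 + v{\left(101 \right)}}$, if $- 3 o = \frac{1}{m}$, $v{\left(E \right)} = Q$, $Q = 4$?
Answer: $- \frac{1}{2289759840} \approx -4.3673 \cdot 10^{-10}$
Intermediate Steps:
$v{\left(E \right)} = 4$
$m = 19440$
$o = - \frac{1}{58320}$ ($o = - \frac{1}{3 \cdot 19440} = \left(- \frac{1}{3}\right) \frac{1}{19440} = - \frac{1}{58320} \approx -1.7147 \cdot 10^{-5}$)
$\frac{o}{39258 + v{\left(101 \right)}} = - \frac{1}{58320 \left(39258 + 4\right)} = - \frac{1}{58320 \cdot 39262} = \left(- \frac{1}{58320}\right) \frac{1}{39262} = - \frac{1}{2289759840}$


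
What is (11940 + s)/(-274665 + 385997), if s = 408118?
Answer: 210029/55666 ≈ 3.7730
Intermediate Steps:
(11940 + s)/(-274665 + 385997) = (11940 + 408118)/(-274665 + 385997) = 420058/111332 = 420058*(1/111332) = 210029/55666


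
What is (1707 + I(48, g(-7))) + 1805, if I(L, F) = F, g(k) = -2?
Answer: 3510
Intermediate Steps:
(1707 + I(48, g(-7))) + 1805 = (1707 - 2) + 1805 = 1705 + 1805 = 3510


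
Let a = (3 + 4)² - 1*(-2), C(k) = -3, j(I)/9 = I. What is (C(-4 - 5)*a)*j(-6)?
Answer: 8262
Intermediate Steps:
j(I) = 9*I
a = 51 (a = 7² + 2 = 49 + 2 = 51)
(C(-4 - 5)*a)*j(-6) = (-3*51)*(9*(-6)) = -153*(-54) = 8262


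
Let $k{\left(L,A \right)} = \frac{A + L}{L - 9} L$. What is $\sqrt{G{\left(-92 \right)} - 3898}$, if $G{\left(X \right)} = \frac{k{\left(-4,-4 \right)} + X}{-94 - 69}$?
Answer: $\frac{3 i \sqrt{1944449494}}{2119} \approx 62.429 i$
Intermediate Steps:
$k{\left(L,A \right)} = \frac{L \left(A + L\right)}{-9 + L}$ ($k{\left(L,A \right)} = \frac{A + L}{-9 + L} L = \frac{L \left(A + L\right)}{-9 + L}$)
$G{\left(X \right)} = \frac{32}{2119} - \frac{X}{163}$ ($G{\left(X \right)} = \frac{- \frac{4 \left(-4 - 4\right)}{-9 - 4} + X}{-94 - 69} = \frac{\left(-4\right) \frac{1}{-13} \left(-8\right) + X}{-163} = \left(\left(-4\right) \left(- \frac{1}{13}\right) \left(-8\right) + X\right) \left(- \frac{1}{163}\right) = \left(- \frac{32}{13} + X\right) \left(- \frac{1}{163}\right) = \frac{32}{2119} - \frac{X}{163}$)
$\sqrt{G{\left(-92 \right)} - 3898} = \sqrt{\left(\frac{32}{2119} - - \frac{92}{163}\right) - 3898} = \sqrt{\left(\frac{32}{2119} + \frac{92}{163}\right) - 3898} = \sqrt{\frac{1228}{2119} - 3898} = \sqrt{- \frac{8258634}{2119}} = \frac{3 i \sqrt{1944449494}}{2119}$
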